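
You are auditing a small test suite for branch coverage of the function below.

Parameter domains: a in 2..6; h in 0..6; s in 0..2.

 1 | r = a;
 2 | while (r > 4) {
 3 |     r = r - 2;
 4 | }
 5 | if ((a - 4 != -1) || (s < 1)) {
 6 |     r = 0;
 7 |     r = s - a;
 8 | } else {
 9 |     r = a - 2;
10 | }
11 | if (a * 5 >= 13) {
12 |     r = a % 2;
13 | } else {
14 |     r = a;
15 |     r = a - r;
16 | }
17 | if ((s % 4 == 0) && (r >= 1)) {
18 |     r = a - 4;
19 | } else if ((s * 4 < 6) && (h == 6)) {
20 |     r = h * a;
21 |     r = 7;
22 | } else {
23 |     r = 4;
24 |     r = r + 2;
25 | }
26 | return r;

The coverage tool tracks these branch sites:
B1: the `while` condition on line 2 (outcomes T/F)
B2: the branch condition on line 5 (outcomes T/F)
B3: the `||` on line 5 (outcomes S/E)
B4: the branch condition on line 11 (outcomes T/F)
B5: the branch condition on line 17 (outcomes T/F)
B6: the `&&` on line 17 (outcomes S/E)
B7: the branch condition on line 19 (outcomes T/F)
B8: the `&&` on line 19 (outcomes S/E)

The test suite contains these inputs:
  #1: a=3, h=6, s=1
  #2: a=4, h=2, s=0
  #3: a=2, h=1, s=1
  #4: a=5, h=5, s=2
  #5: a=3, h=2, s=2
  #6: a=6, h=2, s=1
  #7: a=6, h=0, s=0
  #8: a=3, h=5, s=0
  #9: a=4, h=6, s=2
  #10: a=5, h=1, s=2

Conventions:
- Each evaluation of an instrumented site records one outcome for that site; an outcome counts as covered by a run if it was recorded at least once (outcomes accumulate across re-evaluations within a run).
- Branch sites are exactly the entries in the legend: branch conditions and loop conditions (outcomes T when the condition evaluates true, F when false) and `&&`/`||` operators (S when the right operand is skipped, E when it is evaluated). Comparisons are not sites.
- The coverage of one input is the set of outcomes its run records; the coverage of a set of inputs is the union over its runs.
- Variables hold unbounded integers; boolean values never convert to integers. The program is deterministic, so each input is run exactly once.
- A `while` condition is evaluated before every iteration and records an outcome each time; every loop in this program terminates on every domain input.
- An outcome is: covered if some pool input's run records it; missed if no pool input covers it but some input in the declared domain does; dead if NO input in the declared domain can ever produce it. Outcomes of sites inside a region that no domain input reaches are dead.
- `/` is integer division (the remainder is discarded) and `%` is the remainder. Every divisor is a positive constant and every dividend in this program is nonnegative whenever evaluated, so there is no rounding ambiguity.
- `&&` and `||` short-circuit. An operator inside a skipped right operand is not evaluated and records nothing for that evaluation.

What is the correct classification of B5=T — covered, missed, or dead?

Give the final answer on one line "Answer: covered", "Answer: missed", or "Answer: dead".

B5=T is recorded by pool input(s) 8 -> covered

Answer: covered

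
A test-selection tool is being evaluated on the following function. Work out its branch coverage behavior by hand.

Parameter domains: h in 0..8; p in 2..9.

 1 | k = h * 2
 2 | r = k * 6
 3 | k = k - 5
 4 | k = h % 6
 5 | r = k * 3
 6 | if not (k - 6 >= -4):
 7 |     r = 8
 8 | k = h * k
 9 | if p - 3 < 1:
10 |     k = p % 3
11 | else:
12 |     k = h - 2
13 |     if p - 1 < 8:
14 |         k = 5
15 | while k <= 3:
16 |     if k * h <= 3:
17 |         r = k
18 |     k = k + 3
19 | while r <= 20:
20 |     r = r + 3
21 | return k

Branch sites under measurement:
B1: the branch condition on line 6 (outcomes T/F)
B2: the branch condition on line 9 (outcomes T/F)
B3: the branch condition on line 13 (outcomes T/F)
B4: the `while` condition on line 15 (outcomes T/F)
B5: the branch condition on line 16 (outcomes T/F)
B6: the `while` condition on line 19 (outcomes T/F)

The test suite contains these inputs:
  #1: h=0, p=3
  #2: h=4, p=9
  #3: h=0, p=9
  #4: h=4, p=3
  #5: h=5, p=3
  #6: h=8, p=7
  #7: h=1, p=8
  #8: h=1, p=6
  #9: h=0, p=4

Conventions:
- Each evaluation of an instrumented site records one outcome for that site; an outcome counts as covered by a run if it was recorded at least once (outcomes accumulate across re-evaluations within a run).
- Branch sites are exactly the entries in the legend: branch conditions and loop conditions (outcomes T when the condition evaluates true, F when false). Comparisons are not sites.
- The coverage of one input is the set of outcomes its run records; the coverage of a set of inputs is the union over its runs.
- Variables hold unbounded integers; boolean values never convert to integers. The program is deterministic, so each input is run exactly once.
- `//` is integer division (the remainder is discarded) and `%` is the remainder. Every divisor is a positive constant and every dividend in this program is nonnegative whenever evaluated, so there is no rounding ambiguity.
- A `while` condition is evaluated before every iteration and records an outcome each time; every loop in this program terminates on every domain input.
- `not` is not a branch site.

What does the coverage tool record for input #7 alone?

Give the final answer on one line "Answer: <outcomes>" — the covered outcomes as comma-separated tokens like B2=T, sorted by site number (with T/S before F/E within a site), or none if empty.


Running input #7 (h=1, p=8), event by event:
  B1->T, B2->F, B3->T, B4->F, B6->T, B6->T, B6->T, B6->T, B6->T, B6->F
as a set, this run covers: B1=T, B2=F, B3=T, B4=F, B6=T, B6=F
Answer: B1=T, B2=F, B3=T, B4=F, B6=T, B6=F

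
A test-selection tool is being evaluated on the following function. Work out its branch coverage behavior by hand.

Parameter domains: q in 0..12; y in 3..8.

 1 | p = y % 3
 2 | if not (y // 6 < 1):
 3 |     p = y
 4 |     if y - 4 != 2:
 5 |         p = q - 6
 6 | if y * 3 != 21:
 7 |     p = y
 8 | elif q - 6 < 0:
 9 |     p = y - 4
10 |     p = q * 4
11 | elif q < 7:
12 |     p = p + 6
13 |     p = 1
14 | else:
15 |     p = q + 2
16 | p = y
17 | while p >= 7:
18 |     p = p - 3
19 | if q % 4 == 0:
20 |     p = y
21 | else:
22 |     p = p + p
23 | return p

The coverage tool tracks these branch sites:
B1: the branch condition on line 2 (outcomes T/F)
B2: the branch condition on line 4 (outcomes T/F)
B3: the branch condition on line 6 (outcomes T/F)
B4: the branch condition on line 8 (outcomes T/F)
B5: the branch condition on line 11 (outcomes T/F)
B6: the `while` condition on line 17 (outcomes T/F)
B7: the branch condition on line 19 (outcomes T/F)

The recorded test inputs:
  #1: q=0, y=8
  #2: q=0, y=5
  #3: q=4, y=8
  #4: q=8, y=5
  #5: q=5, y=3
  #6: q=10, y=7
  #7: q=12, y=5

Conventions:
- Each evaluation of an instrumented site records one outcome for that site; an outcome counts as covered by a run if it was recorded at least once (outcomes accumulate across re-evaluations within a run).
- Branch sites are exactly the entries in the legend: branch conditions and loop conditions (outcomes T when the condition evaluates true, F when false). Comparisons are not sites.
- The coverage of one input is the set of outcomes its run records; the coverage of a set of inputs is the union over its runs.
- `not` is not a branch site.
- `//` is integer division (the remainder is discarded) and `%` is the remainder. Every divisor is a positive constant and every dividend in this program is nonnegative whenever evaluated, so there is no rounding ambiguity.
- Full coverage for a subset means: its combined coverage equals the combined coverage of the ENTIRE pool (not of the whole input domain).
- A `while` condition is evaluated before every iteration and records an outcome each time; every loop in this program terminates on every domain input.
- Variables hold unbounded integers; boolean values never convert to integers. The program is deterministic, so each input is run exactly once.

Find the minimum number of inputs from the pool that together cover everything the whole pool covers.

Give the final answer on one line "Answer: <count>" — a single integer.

test 1 (q=0, y=8) fires B1->T, B2->T, B3->T, B6->T, B6->F, B7->T; hits B1=T, B2=T, B3=T, B6=T, B6=F, B7=T
test 2 (q=0, y=5) fires B1->F, B3->T, B6->F, B7->T; hits B1=F, B3=T, B6=F, B7=T
test 3 (q=4, y=8) fires B1->T, B2->T, B3->T, B6->T, B6->F, B7->T; hits B1=T, B2=T, B3=T, B6=T, B6=F, B7=T
test 4 (q=8, y=5) fires B1->F, B3->T, B6->F, B7->T; hits B1=F, B3=T, B6=F, B7=T
test 5 (q=5, y=3) fires B1->F, B3->T, B6->F, B7->F; hits B1=F, B3=T, B6=F, B7=F
test 6 (q=10, y=7) fires B1->T, B2->T, B3->F, B4->F, B5->F, B6->T, B6->F, B7->F; hits B1=T, B2=T, B3=F, B4=F, B5=F, B6=T, B6=F, B7=F
test 7 (q=12, y=5) fires B1->F, B3->T, B6->F, B7->T; hits B1=F, B3=T, B6=F, B7=T
union over all inputs: B1=T, B1=F, B2=T, B3=T, B3=F, B4=F, B5=F, B6=T, B6=F, B7=T, B7=F (11 outcomes)
no size-1 subset reaches all 11 outcomes (best union: 8/11)
inputs {2, 6} (size 2) cover everything; no size-2 subset with a lexicographically smaller index list covers all 11

Answer: 2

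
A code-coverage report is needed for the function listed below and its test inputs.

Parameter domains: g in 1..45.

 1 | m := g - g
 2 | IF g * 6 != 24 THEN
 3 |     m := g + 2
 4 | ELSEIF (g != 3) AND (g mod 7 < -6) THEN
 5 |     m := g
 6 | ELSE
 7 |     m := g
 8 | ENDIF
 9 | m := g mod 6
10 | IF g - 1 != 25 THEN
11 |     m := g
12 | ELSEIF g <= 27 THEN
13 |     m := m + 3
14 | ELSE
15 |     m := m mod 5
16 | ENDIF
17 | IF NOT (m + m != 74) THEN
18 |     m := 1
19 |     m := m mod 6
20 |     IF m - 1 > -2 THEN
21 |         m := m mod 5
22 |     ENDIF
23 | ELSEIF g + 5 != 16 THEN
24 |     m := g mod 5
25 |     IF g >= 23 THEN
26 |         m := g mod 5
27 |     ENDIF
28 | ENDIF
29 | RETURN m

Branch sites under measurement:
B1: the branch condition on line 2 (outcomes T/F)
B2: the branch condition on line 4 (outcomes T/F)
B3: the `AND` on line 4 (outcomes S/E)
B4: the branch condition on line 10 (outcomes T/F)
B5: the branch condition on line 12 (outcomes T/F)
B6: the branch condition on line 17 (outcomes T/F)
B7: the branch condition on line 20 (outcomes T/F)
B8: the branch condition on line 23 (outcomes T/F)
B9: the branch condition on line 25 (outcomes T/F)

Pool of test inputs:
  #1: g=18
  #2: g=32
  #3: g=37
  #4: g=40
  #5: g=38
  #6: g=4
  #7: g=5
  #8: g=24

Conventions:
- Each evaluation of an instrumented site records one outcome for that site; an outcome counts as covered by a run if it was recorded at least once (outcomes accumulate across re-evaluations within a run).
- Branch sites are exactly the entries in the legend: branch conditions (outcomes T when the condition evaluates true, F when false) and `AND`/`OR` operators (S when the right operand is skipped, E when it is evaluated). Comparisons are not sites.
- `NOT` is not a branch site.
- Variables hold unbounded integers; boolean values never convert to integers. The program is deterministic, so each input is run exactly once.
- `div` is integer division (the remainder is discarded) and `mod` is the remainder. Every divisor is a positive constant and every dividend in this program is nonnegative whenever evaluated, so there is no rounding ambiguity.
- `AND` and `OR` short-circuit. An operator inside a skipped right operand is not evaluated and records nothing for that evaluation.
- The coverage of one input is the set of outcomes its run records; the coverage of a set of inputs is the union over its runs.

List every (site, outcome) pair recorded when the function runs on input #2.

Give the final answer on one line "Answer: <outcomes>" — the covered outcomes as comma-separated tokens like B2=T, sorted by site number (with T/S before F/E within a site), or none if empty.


Tracing the run of input #2 (g=32):
  B1->T, B4->T, B6->F, B8->T, B9->T
deduplicating events, the covered set is: B1=T, B4=T, B6=F, B8=T, B9=T
Answer: B1=T, B4=T, B6=F, B8=T, B9=T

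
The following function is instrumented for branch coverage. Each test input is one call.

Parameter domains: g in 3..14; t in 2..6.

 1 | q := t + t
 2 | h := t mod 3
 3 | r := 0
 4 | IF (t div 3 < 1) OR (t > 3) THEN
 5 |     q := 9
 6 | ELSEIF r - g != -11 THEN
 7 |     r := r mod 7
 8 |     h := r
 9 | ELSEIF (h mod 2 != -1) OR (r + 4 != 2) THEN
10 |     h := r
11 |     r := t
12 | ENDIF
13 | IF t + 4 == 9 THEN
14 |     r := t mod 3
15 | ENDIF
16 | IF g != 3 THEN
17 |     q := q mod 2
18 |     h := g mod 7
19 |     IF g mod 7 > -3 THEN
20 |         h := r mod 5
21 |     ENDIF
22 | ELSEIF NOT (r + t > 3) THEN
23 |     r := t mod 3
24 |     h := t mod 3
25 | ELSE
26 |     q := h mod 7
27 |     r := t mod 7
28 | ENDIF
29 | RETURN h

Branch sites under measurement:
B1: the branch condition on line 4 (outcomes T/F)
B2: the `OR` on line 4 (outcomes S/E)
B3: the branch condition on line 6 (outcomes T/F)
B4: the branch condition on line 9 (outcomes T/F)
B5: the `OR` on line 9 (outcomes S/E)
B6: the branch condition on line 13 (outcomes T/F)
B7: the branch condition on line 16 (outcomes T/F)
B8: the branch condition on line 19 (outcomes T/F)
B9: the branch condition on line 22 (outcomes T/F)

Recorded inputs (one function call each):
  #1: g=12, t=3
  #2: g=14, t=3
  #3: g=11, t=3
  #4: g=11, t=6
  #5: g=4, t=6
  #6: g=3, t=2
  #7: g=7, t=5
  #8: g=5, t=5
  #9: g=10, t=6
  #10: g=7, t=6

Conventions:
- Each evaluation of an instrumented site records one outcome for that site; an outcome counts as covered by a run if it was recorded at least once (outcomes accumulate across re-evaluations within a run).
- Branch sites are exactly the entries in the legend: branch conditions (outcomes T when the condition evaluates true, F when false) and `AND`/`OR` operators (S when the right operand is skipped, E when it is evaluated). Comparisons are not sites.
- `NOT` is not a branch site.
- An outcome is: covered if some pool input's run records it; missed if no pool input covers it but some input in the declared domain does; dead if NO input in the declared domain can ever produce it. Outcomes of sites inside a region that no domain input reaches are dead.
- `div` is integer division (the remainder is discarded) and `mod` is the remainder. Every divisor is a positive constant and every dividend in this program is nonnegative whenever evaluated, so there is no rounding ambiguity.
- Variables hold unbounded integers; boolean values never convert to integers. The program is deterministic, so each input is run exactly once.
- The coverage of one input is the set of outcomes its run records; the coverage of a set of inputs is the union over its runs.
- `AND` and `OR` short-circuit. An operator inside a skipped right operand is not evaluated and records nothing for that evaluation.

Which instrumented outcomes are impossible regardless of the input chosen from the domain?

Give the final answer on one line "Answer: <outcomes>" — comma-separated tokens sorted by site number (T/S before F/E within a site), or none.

exhaustive pass over the 60-input domain:
  B4=F: zero occurrences over every domain input -> dead
  B5=E: zero occurrences over every domain input -> dead
  B8=F: zero occurrences over every domain input -> dead
  reachable outcomes have witnesses, e.g. B1=T (e.g. g=3, t=2), B1=F (e.g. g=3, t=3), B2=S (e.g. g=3, t=2), B2=E (e.g. g=3, t=3)

Answer: B4=F, B5=E, B8=F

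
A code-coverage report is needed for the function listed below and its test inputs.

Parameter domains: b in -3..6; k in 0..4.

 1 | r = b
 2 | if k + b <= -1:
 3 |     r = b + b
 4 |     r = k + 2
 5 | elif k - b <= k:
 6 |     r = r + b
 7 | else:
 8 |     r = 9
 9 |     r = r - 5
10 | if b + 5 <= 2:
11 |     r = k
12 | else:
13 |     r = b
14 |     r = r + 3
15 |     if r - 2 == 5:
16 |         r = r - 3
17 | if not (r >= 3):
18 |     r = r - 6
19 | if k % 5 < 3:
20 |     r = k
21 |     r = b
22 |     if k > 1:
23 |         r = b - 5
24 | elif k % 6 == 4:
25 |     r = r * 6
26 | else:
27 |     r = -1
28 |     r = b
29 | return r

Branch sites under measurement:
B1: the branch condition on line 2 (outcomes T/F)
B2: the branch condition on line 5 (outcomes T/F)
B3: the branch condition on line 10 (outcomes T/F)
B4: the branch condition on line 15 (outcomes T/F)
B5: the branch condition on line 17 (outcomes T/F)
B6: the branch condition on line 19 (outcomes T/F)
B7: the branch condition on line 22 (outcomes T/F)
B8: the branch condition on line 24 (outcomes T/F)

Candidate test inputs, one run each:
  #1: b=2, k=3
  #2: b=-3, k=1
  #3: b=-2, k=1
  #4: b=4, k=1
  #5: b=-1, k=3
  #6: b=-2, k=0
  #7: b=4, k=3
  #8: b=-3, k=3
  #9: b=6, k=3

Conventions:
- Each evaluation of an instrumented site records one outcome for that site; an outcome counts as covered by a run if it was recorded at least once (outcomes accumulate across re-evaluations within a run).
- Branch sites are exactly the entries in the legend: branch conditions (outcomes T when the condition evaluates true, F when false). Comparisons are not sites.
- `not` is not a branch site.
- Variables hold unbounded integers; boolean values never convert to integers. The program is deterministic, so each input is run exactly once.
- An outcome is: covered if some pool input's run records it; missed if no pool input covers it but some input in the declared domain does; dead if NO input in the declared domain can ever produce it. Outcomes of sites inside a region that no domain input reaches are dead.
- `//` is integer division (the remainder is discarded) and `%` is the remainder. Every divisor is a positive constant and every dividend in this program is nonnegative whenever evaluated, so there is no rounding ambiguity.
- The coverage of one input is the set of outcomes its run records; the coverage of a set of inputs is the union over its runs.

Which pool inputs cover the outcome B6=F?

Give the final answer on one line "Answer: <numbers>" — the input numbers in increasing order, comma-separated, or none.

input #1 (b=2, k=3): hits B6=F
input #2 (b=-3, k=1): never hits B6=F
input #3 (b=-2, k=1): never hits B6=F
input #4 (b=4, k=1): never hits B6=F
input #5 (b=-1, k=3): hits B6=F
input #6 (b=-2, k=0): never hits B6=F
input #7 (b=4, k=3): hits B6=F
input #8 (b=-3, k=3): hits B6=F
input #9 (b=6, k=3): hits B6=F

Answer: 1, 5, 7, 8, 9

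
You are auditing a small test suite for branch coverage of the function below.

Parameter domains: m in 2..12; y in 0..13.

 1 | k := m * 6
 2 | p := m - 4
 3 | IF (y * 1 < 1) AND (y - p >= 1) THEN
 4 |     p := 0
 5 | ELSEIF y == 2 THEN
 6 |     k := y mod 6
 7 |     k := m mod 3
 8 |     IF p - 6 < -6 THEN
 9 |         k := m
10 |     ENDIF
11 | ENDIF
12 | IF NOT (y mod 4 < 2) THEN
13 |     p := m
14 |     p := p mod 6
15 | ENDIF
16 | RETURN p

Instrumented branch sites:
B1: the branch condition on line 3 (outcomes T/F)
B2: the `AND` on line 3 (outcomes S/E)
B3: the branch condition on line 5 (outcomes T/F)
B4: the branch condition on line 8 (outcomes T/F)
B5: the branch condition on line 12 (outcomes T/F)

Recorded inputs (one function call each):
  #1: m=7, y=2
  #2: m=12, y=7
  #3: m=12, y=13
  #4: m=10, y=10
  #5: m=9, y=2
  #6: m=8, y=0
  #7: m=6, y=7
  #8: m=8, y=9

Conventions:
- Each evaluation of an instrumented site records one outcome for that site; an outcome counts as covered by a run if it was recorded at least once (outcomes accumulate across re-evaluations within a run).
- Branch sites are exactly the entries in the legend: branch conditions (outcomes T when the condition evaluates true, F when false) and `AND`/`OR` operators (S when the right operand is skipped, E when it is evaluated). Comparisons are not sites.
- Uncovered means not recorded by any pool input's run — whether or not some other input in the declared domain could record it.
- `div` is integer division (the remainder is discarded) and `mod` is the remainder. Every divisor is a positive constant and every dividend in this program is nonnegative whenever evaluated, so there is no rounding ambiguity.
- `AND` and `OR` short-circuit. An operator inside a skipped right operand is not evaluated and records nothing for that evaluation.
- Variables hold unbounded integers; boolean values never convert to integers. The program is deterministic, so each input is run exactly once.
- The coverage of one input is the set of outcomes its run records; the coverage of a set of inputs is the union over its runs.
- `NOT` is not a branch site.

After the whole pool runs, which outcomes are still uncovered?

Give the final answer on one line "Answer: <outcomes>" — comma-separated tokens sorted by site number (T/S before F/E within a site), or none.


input #1 (m=7, y=2): events B2->S, B1->F, B3->T, B4->F, B5->T; covers B1=F, B2=S, B3=T, B4=F, B5=T
input #2 (m=12, y=7): events B2->S, B1->F, B3->F, B5->T; covers B1=F, B2=S, B3=F, B5=T
input #3 (m=12, y=13): events B2->S, B1->F, B3->F, B5->F; covers B1=F, B2=S, B3=F, B5=F
input #4 (m=10, y=10): events B2->S, B1->F, B3->F, B5->T; covers B1=F, B2=S, B3=F, B5=T
input #5 (m=9, y=2): events B2->S, B1->F, B3->T, B4->F, B5->T; covers B1=F, B2=S, B3=T, B4=F, B5=T
input #6 (m=8, y=0): events B2->E, B1->F, B3->F, B5->F; covers B1=F, B2=E, B3=F, B5=F
input #7 (m=6, y=7): events B2->S, B1->F, B3->F, B5->T; covers B1=F, B2=S, B3=F, B5=T
input #8 (m=8, y=9): events B2->S, B1->F, B3->F, B5->F; covers B1=F, B2=S, B3=F, B5=F
union over the pool: B1=F, B2=S, B2=E, B3=T, B3=F, B4=F, B5=T, B5=F
uncovered (2 of 10): B1=T, B4=T
Answer: B1=T, B4=T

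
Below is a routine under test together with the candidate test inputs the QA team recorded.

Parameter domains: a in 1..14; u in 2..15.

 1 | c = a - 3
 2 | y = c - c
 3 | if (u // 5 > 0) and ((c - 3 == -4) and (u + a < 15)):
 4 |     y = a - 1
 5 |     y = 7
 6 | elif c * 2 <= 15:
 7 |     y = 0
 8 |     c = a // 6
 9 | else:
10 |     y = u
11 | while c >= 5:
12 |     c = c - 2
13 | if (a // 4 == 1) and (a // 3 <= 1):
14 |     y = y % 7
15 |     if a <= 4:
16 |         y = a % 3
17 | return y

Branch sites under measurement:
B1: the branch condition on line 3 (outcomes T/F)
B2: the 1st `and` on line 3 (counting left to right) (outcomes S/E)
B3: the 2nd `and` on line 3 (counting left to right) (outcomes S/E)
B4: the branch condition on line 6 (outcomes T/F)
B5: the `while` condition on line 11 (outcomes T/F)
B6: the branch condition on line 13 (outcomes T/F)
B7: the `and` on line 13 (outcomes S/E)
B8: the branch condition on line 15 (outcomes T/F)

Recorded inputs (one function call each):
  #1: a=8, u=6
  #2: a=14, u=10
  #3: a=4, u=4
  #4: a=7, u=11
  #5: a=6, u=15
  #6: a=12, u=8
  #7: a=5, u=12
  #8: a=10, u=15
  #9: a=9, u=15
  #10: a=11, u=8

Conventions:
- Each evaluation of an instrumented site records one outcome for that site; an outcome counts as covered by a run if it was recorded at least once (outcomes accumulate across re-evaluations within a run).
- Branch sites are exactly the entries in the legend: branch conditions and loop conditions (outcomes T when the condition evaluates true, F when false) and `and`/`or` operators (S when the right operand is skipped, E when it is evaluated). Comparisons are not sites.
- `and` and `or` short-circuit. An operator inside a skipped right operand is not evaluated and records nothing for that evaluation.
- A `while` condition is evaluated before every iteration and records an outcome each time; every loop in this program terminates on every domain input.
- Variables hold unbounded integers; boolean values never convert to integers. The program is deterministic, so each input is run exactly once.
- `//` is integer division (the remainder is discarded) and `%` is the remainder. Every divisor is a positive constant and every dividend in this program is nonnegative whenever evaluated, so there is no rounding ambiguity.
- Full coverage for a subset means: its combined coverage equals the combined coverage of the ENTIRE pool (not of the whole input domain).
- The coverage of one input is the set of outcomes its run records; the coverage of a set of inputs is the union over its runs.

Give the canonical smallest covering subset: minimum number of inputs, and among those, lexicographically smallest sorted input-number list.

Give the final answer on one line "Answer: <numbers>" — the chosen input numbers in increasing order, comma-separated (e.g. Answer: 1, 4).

input #1 (a=8, u=6): events B2->E, B3->S, B1->F, B4->T, B5->F, B7->S, B6->F; covers B1=F, B2=E, B3=S, B4=T, B5=F, B6=F, B7=S
input #2 (a=14, u=10): events B2->E, B3->S, B1->F, B4->F, B5->T, B5->T, B5->T, B5->T, B5->F, B7->S, B6->F; covers B1=F, B2=E, B3=S, B4=F, B5=T, B5=F, B6=F, B7=S
input #3 (a=4, u=4): events B2->S, B1->F, B4->T, B5->F, B7->E, B6->T, B8->T; covers B1=F, B2=S, B4=T, B5=F, B6=T, B7=E, B8=T
input #4 (a=7, u=11): events B2->E, B3->S, B1->F, B4->T, B5->F, B7->E, B6->F; covers B1=F, B2=E, B3=S, B4=T, B5=F, B6=F, B7=E
input #5 (a=6, u=15): events B2->E, B3->S, B1->F, B4->T, B5->F, B7->E, B6->F; covers B1=F, B2=E, B3=S, B4=T, B5=F, B6=F, B7=E
input #6 (a=12, u=8): events B2->E, B3->S, B1->F, B4->F, B5->T, B5->T, B5->T, B5->F, B7->S, B6->F; covers B1=F, B2=E, B3=S, B4=F, B5=T, B5=F, B6=F, B7=S
input #7 (a=5, u=12): events B2->E, B3->S, B1->F, B4->T, B5->F, B7->E, B6->T, B8->F; covers B1=F, B2=E, B3=S, B4=T, B5=F, B6=T, B7=E, B8=F
input #8 (a=10, u=15): events B2->E, B3->S, B1->F, B4->T, B5->F, B7->S, B6->F; covers B1=F, B2=E, B3=S, B4=T, B5=F, B6=F, B7=S
input #9 (a=9, u=15): events B2->E, B3->S, B1->F, B4->T, B5->F, B7->S, B6->F; covers B1=F, B2=E, B3=S, B4=T, B5=F, B6=F, B7=S
input #10 (a=11, u=8): events B2->E, B3->S, B1->F, B4->F, B5->T, B5->T, B5->F, B7->S, B6->F; covers B1=F, B2=E, B3=S, B4=F, B5=T, B5=F, B6=F, B7=S
the full pool covers 14 outcomes: B1=F, B2=S, B2=E, B3=S, B4=T, B4=F, B5=T, B5=F, B6=T, B6=F, B7=S, B7=E, B8=T, B8=F
checked all size-1 subsets: none covers 14 outcomes (max 8/14)
checked all size-2 subsets: none covers 14 outcomes (max 13/14)
the canonical winner is {2, 3, 7}: size 3, full 14-outcome coverage, earliest index list among size-3 covers

Answer: 2, 3, 7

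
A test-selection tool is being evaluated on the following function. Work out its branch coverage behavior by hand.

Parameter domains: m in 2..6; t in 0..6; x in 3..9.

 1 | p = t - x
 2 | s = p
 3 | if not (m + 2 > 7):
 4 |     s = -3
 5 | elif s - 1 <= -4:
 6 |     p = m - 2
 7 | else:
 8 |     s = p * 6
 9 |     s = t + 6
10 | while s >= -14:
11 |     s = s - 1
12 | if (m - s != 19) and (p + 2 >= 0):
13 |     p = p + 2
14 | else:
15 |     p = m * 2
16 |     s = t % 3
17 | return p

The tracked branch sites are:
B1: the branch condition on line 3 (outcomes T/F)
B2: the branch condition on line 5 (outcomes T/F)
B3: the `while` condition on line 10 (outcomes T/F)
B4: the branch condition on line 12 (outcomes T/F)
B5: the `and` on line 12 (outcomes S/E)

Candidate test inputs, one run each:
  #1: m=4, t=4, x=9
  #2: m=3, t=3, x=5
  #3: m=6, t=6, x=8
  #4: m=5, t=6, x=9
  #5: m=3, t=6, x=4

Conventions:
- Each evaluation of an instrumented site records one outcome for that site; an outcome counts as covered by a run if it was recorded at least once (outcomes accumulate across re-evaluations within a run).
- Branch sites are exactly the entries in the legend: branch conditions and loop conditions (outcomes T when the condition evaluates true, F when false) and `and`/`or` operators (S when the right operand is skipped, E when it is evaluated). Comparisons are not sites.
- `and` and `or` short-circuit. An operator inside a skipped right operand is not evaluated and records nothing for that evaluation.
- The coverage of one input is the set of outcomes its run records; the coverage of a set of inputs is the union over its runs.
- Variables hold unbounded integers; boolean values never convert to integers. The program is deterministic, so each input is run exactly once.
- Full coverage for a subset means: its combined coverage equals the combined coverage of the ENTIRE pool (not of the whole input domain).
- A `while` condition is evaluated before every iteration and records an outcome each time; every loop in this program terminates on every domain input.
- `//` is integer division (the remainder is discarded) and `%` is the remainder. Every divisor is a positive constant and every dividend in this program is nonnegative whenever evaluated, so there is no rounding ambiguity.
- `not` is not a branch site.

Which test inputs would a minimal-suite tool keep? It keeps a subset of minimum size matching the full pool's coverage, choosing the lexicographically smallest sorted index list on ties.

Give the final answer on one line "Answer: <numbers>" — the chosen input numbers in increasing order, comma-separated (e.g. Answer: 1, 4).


run #1 (m=4, t=4, x=9) runs B1->T, B3->T, B3->T, B3->T, B3->T, B3->T, B3->T, B3->T, B3->T, B3->T, B3->T, B3->T, B3->T, B3->F, ...; records B1=T, B3=T, B3=F, B4=F, B5=S
run #2 (m=3, t=3, x=5) runs B1->T, B3->T, B3->T, B3->T, B3->T, B3->T, B3->T, B3->T, B3->T, B3->T, B3->T, B3->T, B3->T, B3->F, ...; records B1=T, B3=T, B3=F, B4=T, B5=E
run #3 (m=6, t=6, x=8) runs B1->F, B2->F, B3->T, B3->T, B3->T, B3->T, B3->T, B3->T, B3->T, B3->T, B3->T, B3->T, B3->T, B3->T, ...; records B1=F, B2=F, B3=T, B3=F, B4=T, B5=E
run #4 (m=5, t=6, x=9) runs B1->T, B3->T, B3->T, B3->T, B3->T, B3->T, B3->T, B3->T, B3->T, B3->T, B3->T, B3->T, B3->T, B3->F, ...; records B1=T, B3=T, B3=F, B4=F, B5=E
run #5 (m=3, t=6, x=4) runs B1->T, B3->T, B3->T, B3->T, B3->T, B3->T, B3->T, B3->T, B3->T, B3->T, B3->T, B3->T, B3->T, B3->F, ...; records B1=T, B3=T, B3=F, B4=T, B5=E
union over all inputs: B1=T, B1=F, B2=F, B3=T, B3=F, B4=T, B4=F, B5=S, B5=E (9 outcomes)
size 1 is not enough: best union over all size-1 subsets is 6/9
inputs {1, 3} (size 2) cover everything; no size-2 subset with a lexicographically smaller index list covers all 9
Answer: 1, 3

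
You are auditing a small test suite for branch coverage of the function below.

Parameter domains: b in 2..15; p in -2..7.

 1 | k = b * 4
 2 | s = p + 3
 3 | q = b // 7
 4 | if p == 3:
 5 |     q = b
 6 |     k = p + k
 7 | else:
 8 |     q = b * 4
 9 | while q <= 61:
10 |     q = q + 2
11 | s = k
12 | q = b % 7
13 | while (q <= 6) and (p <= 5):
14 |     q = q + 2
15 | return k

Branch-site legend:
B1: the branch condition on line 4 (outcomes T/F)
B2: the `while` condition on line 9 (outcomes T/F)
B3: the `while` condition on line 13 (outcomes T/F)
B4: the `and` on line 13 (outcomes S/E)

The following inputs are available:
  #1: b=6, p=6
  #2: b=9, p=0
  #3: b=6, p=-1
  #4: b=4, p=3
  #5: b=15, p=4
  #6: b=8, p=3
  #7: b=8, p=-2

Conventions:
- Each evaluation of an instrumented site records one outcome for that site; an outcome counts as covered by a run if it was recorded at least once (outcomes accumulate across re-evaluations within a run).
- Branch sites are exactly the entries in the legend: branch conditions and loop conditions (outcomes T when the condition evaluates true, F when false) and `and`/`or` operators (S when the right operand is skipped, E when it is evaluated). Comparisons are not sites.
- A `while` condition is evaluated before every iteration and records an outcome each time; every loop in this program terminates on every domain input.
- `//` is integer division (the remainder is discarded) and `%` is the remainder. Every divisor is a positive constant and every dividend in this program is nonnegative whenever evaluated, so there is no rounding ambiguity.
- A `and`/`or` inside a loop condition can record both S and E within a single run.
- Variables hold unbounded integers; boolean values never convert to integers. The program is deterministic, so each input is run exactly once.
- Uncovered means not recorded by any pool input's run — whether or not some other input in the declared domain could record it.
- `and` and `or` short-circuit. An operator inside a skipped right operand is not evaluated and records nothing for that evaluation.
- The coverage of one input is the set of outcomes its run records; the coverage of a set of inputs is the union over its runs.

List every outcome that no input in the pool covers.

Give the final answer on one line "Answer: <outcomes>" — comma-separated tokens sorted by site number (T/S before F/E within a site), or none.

input #1 (b=6, p=6): events B1->F, B2->T, B2->T, B2->T, B2->T, B2->T, B2->T, B2->T, B2->T, B2->T, B2->T, B2->T, B2->T, B2->T, ...; covers B1=F, B2=T, B2=F, B3=F, B4=E
input #2 (b=9, p=0): events B1->F, B2->T, B2->T, B2->T, B2->T, B2->T, B2->T, B2->T, B2->T, B2->T, B2->T, B2->T, B2->T, B2->T, ...; covers B1=F, B2=T, B2=F, B3=T, B3=F, B4=S, B4=E
input #3 (b=6, p=-1): events B1->F, B2->T, B2->T, B2->T, B2->T, B2->T, B2->T, B2->T, B2->T, B2->T, B2->T, B2->T, B2->T, B2->T, ...; covers B1=F, B2=T, B2=F, B3=T, B3=F, B4=S, B4=E
input #4 (b=4, p=3): events B1->T, B2->T, B2->T, B2->T, B2->T, B2->T, B2->T, B2->T, B2->T, B2->T, B2->T, B2->T, B2->T, B2->T, ...; covers B1=T, B2=T, B2=F, B3=T, B3=F, B4=S, B4=E
input #5 (b=15, p=4): events B1->F, B2->T, B2->F, B4->E, B3->T, B4->E, B3->T, B4->E, B3->T, B4->S, B3->F; covers B1=F, B2=T, B2=F, B3=T, B3=F, B4=S, B4=E
input #6 (b=8, p=3): events B1->T, B2->T, B2->T, B2->T, B2->T, B2->T, B2->T, B2->T, B2->T, B2->T, B2->T, B2->T, B2->T, B2->T, ...; covers B1=T, B2=T, B2=F, B3=T, B3=F, B4=S, B4=E
input #7 (b=8, p=-2): events B1->F, B2->T, B2->T, B2->T, B2->T, B2->T, B2->T, B2->T, B2->T, B2->T, B2->T, B2->T, B2->T, B2->T, ...; covers B1=F, B2=T, B2=F, B3=T, B3=F, B4=S, B4=E
union over the pool: B1=T, B1=F, B2=T, B2=F, B3=T, B3=F, B4=S, B4=E
uncovered (0 of 8): none

Answer: none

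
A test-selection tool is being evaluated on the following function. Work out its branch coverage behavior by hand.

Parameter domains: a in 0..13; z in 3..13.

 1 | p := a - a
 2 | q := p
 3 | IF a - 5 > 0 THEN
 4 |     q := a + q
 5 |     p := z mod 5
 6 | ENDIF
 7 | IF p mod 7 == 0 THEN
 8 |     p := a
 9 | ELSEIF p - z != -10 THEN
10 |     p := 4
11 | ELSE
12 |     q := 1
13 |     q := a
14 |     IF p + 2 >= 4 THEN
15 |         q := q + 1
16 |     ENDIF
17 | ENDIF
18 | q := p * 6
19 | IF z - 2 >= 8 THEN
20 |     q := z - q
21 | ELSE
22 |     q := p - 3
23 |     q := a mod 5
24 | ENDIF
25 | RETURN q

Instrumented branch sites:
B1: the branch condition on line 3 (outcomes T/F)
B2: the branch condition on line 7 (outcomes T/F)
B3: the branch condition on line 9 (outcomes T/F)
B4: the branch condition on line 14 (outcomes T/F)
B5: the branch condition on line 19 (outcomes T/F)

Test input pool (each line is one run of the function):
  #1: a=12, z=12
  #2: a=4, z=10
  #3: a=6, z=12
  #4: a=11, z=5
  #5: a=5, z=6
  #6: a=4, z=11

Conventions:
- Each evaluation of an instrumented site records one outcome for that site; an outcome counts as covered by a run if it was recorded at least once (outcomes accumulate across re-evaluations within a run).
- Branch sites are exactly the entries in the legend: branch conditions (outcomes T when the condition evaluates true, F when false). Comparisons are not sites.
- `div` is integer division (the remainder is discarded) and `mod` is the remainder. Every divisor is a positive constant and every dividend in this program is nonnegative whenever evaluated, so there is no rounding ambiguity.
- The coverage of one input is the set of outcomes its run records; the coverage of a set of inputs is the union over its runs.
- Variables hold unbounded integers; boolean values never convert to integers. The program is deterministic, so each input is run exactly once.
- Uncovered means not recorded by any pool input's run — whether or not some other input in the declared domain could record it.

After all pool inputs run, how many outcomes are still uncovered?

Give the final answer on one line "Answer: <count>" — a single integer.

run #1 (a=12, z=12) runs B1->T, B2->F, B3->F, B4->T, B5->T; records B1=T, B2=F, B3=F, B4=T, B5=T
run #2 (a=4, z=10) runs B1->F, B2->T, B5->T; records B1=F, B2=T, B5=T
run #3 (a=6, z=12) runs B1->T, B2->F, B3->F, B4->T, B5->T; records B1=T, B2=F, B3=F, B4=T, B5=T
run #4 (a=11, z=5) runs B1->T, B2->T, B5->F; records B1=T, B2=T, B5=F
run #5 (a=5, z=6) runs B1->F, B2->T, B5->F; records B1=F, B2=T, B5=F
run #6 (a=4, z=11) runs B1->F, B2->T, B5->T; records B1=F, B2=T, B5=T
union over the pool: B1=T, B1=F, B2=T, B2=F, B3=F, B4=T, B5=T, B5=F
uncovered (2 of 10): B3=T, B4=F

Answer: 2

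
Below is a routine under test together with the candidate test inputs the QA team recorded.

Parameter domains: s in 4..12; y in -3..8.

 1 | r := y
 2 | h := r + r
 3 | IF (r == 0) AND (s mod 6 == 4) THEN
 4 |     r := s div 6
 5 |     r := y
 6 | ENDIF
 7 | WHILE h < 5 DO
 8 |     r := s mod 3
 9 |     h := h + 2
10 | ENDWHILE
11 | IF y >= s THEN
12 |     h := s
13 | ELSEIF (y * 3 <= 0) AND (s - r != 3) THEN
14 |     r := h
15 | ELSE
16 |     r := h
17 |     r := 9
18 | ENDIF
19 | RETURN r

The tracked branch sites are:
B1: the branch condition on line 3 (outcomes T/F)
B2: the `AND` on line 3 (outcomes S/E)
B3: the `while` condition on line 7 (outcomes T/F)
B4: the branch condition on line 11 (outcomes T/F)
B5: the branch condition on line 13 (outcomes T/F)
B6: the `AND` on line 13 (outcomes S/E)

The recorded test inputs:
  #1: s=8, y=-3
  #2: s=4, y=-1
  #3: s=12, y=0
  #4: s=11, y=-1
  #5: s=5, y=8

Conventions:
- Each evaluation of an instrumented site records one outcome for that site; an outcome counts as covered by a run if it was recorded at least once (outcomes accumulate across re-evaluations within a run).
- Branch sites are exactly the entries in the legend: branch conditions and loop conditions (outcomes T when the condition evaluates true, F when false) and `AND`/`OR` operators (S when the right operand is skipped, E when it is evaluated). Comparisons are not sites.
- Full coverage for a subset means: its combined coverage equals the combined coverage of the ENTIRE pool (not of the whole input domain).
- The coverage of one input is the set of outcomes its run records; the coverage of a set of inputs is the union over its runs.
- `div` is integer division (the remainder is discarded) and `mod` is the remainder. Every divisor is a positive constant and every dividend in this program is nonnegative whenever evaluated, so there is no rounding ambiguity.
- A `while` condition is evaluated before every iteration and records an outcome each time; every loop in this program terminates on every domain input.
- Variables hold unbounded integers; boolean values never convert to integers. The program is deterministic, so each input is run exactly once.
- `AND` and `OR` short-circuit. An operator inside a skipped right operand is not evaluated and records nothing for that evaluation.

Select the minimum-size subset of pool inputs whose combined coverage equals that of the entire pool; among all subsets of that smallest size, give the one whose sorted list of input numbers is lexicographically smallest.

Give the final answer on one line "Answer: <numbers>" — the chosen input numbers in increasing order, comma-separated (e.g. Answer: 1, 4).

#1 (s=8, y=-3) -> B2->S, B1->F, B3->T, B3->T, B3->T, B3->T, B3->T, B3->T, B3->F, B4->F, B6->E, B5->T; covered: B1=F, B2=S, B3=T, B3=F, B4=F, B5=T, B6=E
#2 (s=4, y=-1) -> B2->S, B1->F, B3->T, B3->T, B3->T, B3->T, B3->F, B4->F, B6->E, B5->F; covered: B1=F, B2=S, B3=T, B3=F, B4=F, B5=F, B6=E
#3 (s=12, y=0) -> B2->E, B1->F, B3->T, B3->T, B3->T, B3->F, B4->F, B6->E, B5->T; covered: B1=F, B2=E, B3=T, B3=F, B4=F, B5=T, B6=E
#4 (s=11, y=-1) -> B2->S, B1->F, B3->T, B3->T, B3->T, B3->T, B3->F, B4->F, B6->E, B5->T; covered: B1=F, B2=S, B3=T, B3=F, B4=F, B5=T, B6=E
#5 (s=5, y=8) -> B2->S, B1->F, B3->F, B4->T; covered: B1=F, B2=S, B3=F, B4=T
together the pool reaches 10 outcomes: B1=F, B2=S, B2=E, B3=T, B3=F, B4=T, B4=F, B5=T, B5=F, B6=E
checked all size-1 subsets: none covers 10 outcomes (max 7/10)
checked all size-2 subsets: none covers 10 outcomes (max 9/10)
at size 3, {2, 3, 5} reaches all 10 outcomes; every lexicographically earlier size-3 subset fails

Answer: 2, 3, 5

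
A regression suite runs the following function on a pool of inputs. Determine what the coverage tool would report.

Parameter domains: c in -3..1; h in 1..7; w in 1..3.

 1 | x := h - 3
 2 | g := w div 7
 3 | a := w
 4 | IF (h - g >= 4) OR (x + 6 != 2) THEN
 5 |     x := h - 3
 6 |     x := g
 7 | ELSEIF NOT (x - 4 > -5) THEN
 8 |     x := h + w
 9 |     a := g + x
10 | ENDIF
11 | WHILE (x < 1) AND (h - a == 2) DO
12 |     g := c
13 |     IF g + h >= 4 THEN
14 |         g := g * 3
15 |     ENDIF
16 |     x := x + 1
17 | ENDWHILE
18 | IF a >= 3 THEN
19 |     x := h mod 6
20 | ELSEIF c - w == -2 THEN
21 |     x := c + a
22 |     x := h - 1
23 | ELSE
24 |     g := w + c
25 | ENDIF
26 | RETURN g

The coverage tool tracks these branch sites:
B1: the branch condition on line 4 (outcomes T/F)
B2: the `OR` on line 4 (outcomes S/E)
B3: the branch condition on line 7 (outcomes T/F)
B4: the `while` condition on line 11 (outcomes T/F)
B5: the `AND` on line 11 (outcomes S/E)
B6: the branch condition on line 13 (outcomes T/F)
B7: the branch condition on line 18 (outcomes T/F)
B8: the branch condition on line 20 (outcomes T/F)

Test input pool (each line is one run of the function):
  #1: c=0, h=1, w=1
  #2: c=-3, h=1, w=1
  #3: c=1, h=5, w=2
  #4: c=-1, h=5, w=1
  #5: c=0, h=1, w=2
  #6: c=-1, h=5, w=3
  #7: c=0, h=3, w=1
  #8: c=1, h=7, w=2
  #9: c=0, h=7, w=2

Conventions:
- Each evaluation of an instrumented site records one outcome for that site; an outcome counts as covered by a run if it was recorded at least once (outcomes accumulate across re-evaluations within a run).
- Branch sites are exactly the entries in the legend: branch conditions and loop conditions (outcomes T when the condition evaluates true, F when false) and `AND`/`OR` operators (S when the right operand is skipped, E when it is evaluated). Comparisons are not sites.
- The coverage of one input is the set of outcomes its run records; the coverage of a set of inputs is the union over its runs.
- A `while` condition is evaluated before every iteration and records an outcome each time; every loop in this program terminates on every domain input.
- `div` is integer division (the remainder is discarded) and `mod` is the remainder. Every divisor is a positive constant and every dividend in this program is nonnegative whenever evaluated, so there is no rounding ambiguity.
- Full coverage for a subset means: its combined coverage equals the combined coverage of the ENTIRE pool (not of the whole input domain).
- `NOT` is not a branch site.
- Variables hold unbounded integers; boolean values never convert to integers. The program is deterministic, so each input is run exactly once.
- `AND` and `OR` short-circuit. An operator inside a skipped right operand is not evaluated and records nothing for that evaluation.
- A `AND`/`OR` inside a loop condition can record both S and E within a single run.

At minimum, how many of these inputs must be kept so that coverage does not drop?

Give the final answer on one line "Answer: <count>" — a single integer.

test 1 (c=0, h=1, w=1) fires B2->E, B1->T, B5->E, B4->F, B7->F, B8->F; hits B1=T, B2=E, B4=F, B5=E, B7=F, B8=F
test 2 (c=-3, h=1, w=1) fires B2->E, B1->T, B5->E, B4->F, B7->F, B8->F; hits B1=T, B2=E, B4=F, B5=E, B7=F, B8=F
test 3 (c=1, h=5, w=2) fires B2->S, B1->T, B5->E, B4->F, B7->F, B8->F; hits B1=T, B2=S, B4=F, B5=E, B7=F, B8=F
test 4 (c=-1, h=5, w=1) fires B2->S, B1->T, B5->E, B4->F, B7->F, B8->T; hits B1=T, B2=S, B4=F, B5=E, B7=F, B8=T
test 5 (c=0, h=1, w=2) fires B2->E, B1->T, B5->E, B4->F, B7->F, B8->T; hits B1=T, B2=E, B4=F, B5=E, B7=F, B8=T
test 6 (c=-1, h=5, w=3) fires B2->S, B1->T, B5->E, B4->T, B6->T, B5->S, B4->F, B7->T; hits B1=T, B2=S, B4=T, B4=F, B5=S, B5=E, B6=T, B7=T
test 7 (c=0, h=3, w=1) fires B2->E, B1->T, B5->E, B4->T, B6->F, B5->S, B4->F, B7->F, B8->F; hits B1=T, B2=E, B4=T, B4=F, B5=S, B5=E, B6=F, B7=F, B8=F
test 8 (c=1, h=7, w=2) fires B2->S, B1->T, B5->E, B4->F, B7->F, B8->F; hits B1=T, B2=S, B4=F, B5=E, B7=F, B8=F
test 9 (c=0, h=7, w=2) fires B2->S, B1->T, B5->E, B4->F, B7->F, B8->T; hits B1=T, B2=S, B4=F, B5=E, B7=F, B8=T
pool-wide coverage (13 outcomes): B1=T, B2=S, B2=E, B4=T, B4=F, B5=S, B5=E, B6=T, B6=F, B7=T, B7=F, B8=T, B8=F
size 1 is not enough: best union over all size-1 subsets is 9/13
size 2 is not enough: best union over all size-2 subsets is 12/13
inputs {4, 6, 7} (size 3) cover everything; no size-3 subset with a lexicographically smaller index list covers all 13

Answer: 3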